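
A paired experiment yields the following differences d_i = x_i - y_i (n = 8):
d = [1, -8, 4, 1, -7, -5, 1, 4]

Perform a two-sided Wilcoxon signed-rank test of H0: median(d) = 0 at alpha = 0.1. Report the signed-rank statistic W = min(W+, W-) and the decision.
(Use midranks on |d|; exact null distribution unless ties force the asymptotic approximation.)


Step 1: Drop any zero differences (none here) and take |d_i|.
|d| = [1, 8, 4, 1, 7, 5, 1, 4]
Step 2: Midrank |d_i| (ties get averaged ranks).
ranks: |1|->2, |8|->8, |4|->4.5, |1|->2, |7|->7, |5|->6, |1|->2, |4|->4.5
Step 3: Attach original signs; sum ranks with positive sign and with negative sign.
W+ = 2 + 4.5 + 2 + 2 + 4.5 = 15
W- = 8 + 7 + 6 = 21
(Check: W+ + W- = 36 should equal n(n+1)/2 = 36.)
Step 4: Test statistic W = min(W+, W-) = 15.
Step 5: Ties in |d|, so use the tie-corrected normal approximation.
        E[W] = n(n+1)/4 = 8*9/4 = 18.
        Tie groups: |d|=1 (t=3), |d|=4 (t=2); sum(t^3 - t) = 30.
        Var[W] = n(n+1)(2n+1)/24 - sum(t^3-t)/48 = 1224/24 - 30/48 = 50.375.
        z = (W - E[W]) / sqrt(Var[W]) = (15 - 18) / 7.0975 = -0.4227.
        Two-sided p = 2*Phi(z) = 0.672527.
Step 6: alpha = 0.1. fail to reject H0.

W+ = 15, W- = 21, W = min = 15, p = 0.672527, fail to reject H0.


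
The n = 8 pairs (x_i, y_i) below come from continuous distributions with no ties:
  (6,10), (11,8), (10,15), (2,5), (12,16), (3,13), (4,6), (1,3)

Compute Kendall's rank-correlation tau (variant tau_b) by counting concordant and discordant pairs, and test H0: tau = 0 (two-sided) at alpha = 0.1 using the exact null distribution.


Step 1: Enumerate the 28 unordered pairs (i,j) with i<j and classify each by sign(x_j-x_i) * sign(y_j-y_i).
  (1,2):dx=+5,dy=-2->D; (1,3):dx=+4,dy=+5->C; (1,4):dx=-4,dy=-5->C; (1,5):dx=+6,dy=+6->C
  (1,6):dx=-3,dy=+3->D; (1,7):dx=-2,dy=-4->C; (1,8):dx=-5,dy=-7->C; (2,3):dx=-1,dy=+7->D
  (2,4):dx=-9,dy=-3->C; (2,5):dx=+1,dy=+8->C; (2,6):dx=-8,dy=+5->D; (2,7):dx=-7,dy=-2->C
  (2,8):dx=-10,dy=-5->C; (3,4):dx=-8,dy=-10->C; (3,5):dx=+2,dy=+1->C; (3,6):dx=-7,dy=-2->C
  (3,7):dx=-6,dy=-9->C; (3,8):dx=-9,dy=-12->C; (4,5):dx=+10,dy=+11->C; (4,6):dx=+1,dy=+8->C
  (4,7):dx=+2,dy=+1->C; (4,8):dx=-1,dy=-2->C; (5,6):dx=-9,dy=-3->C; (5,7):dx=-8,dy=-10->C
  (5,8):dx=-11,dy=-13->C; (6,7):dx=+1,dy=-7->D; (6,8):dx=-2,dy=-10->C; (7,8):dx=-3,dy=-3->C
Step 2: C = 23, D = 5, total pairs = 28.
Step 3: tau = (C - D)/(n(n-1)/2) = (23 - 5)/28 = 0.642857.
Step 4: Exact two-sided p-value (enumerate n! = 40320 permutations of y under H0): p = 0.031151.
Step 5: alpha = 0.1. reject H0.

tau_b = 0.6429 (C=23, D=5), p = 0.031151, reject H0.


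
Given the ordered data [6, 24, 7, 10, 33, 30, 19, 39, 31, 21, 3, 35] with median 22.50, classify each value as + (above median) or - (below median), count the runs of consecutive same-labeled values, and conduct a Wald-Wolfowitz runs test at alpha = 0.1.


Step 1: Compute median = 22.50; label A = above, B = below.
Labels in order: BABBAABAABBA  (n_A = 6, n_B = 6)
Step 2: Count runs R = 8.
Step 3: Under H0 (random ordering), E[R] = 2*n_A*n_B/(n_A+n_B) + 1 = 2*6*6/12 + 1 = 7.0000.
        Var[R] = 2*n_A*n_B*(2*n_A*n_B - n_A - n_B) / ((n_A+n_B)^2 * (n_A+n_B-1)) = 4320/1584 = 2.7273.
        SD[R] = 1.6514.
Step 4: Continuity-corrected z = (R - 0.5 - E[R]) / SD[R] = (8 - 0.5 - 7.0000) / 1.6514 = 0.3028.
Step 5: Two-sided p-value via normal approximation = 2*(1 - Phi(|z|)) = 0.762069.
Step 6: alpha = 0.1. fail to reject H0.

R = 8, z = 0.3028, p = 0.762069, fail to reject H0.


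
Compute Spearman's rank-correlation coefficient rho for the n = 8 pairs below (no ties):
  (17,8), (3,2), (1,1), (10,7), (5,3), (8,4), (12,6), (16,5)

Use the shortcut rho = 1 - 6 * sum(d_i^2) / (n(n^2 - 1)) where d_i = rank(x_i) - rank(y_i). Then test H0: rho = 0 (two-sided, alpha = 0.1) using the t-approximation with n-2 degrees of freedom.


Step 1: Rank x and y separately (midranks; no ties here).
rank(x): 17->8, 3->2, 1->1, 10->5, 5->3, 8->4, 12->6, 16->7
rank(y): 8->8, 2->2, 1->1, 7->7, 3->3, 4->4, 6->6, 5->5
Step 2: d_i = R_x(i) - R_y(i); compute d_i^2.
  (8-8)^2=0, (2-2)^2=0, (1-1)^2=0, (5-7)^2=4, (3-3)^2=0, (4-4)^2=0, (6-6)^2=0, (7-5)^2=4
sum(d^2) = 8.
Step 3: rho = 1 - 6*8 / (8*(8^2 - 1)) = 1 - 48/504 = 0.904762.
Step 4: Under H0, t = rho * sqrt((n-2)/(1-rho^2)) = 5.2034 ~ t(6).
Step 5: Two-sided p-value from the t-distribution with 6 df = 0.002008.
Step 6: alpha = 0.1. reject H0.

rho = 0.9048, p = 0.002008, reject H0 at alpha = 0.1.


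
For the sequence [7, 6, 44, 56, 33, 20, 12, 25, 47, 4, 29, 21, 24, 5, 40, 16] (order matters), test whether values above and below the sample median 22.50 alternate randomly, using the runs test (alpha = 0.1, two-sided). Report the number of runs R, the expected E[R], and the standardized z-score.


Step 1: Compute median = 22.50; label A = above, B = below.
Labels in order: BBAAABBAABABABAB  (n_A = 8, n_B = 8)
Step 2: Count runs R = 11.
Step 3: Under H0 (random ordering), E[R] = 2*n_A*n_B/(n_A+n_B) + 1 = 2*8*8/16 + 1 = 9.0000.
        Var[R] = 2*n_A*n_B*(2*n_A*n_B - n_A - n_B) / ((n_A+n_B)^2 * (n_A+n_B-1)) = 14336/3840 = 3.7333.
        SD[R] = 1.9322.
Step 4: Continuity-corrected z = (R - 0.5 - E[R]) / SD[R] = (11 - 0.5 - 9.0000) / 1.9322 = 0.7763.
Step 5: Two-sided p-value via normal approximation = 2*(1 - Phi(|z|)) = 0.437558.
Step 6: alpha = 0.1. fail to reject H0.

R = 11, z = 0.7763, p = 0.437558, fail to reject H0.


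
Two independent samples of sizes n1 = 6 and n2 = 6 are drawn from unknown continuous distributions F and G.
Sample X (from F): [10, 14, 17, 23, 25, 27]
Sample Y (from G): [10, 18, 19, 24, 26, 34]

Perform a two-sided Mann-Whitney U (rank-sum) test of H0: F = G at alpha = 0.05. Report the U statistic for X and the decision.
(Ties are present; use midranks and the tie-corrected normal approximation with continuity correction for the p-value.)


Step 1: Combine and sort all 12 observations; assign midranks.
sorted (value, group): (10,X), (10,Y), (14,X), (17,X), (18,Y), (19,Y), (23,X), (24,Y), (25,X), (26,Y), (27,X), (34,Y)
ranks: 10->1.5, 10->1.5, 14->3, 17->4, 18->5, 19->6, 23->7, 24->8, 25->9, 26->10, 27->11, 34->12
Step 2: Rank sum for X: R1 = 1.5 + 3 + 4 + 7 + 9 + 11 = 35.5.
Step 3: U_X = R1 - n1(n1+1)/2 = 35.5 - 6*7/2 = 35.5 - 21 = 14.5.
       U_Y = n1*n2 - U_X = 36 - 14.5 = 21.5.
Step 4: Ties are present, so use the tie-corrected normal approximation (with continuity correction) for the p-value.
Step 5: p-value = 0.630356; compare to alpha = 0.05. fail to reject H0.

U_X = 14.5, p = 0.630356, fail to reject H0 at alpha = 0.05.


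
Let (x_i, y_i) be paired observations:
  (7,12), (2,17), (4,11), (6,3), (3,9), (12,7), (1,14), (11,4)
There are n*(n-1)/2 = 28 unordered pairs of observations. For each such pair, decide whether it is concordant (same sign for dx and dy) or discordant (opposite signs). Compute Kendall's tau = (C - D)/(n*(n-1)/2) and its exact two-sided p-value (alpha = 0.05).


Step 1: Enumerate the 28 unordered pairs (i,j) with i<j and classify each by sign(x_j-x_i) * sign(y_j-y_i).
  (1,2):dx=-5,dy=+5->D; (1,3):dx=-3,dy=-1->C; (1,4):dx=-1,dy=-9->C; (1,5):dx=-4,dy=-3->C
  (1,6):dx=+5,dy=-5->D; (1,7):dx=-6,dy=+2->D; (1,8):dx=+4,dy=-8->D; (2,3):dx=+2,dy=-6->D
  (2,4):dx=+4,dy=-14->D; (2,5):dx=+1,dy=-8->D; (2,6):dx=+10,dy=-10->D; (2,7):dx=-1,dy=-3->C
  (2,8):dx=+9,dy=-13->D; (3,4):dx=+2,dy=-8->D; (3,5):dx=-1,dy=-2->C; (3,6):dx=+8,dy=-4->D
  (3,7):dx=-3,dy=+3->D; (3,8):dx=+7,dy=-7->D; (4,5):dx=-3,dy=+6->D; (4,6):dx=+6,dy=+4->C
  (4,7):dx=-5,dy=+11->D; (4,8):dx=+5,dy=+1->C; (5,6):dx=+9,dy=-2->D; (5,7):dx=-2,dy=+5->D
  (5,8):dx=+8,dy=-5->D; (6,7):dx=-11,dy=+7->D; (6,8):dx=-1,dy=-3->C; (7,8):dx=+10,dy=-10->D
Step 2: C = 8, D = 20, total pairs = 28.
Step 3: tau = (C - D)/(n(n-1)/2) = (8 - 20)/28 = -0.428571.
Step 4: Exact two-sided p-value (enumerate n! = 40320 permutations of y under H0): p = 0.178869.
Step 5: alpha = 0.05. fail to reject H0.

tau_b = -0.4286 (C=8, D=20), p = 0.178869, fail to reject H0.


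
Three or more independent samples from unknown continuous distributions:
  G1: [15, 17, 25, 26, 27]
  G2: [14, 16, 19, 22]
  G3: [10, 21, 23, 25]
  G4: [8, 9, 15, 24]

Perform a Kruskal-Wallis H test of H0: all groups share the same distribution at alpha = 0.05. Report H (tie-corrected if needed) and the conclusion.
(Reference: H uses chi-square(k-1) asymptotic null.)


Step 1: Combine all N = 17 observations and assign midranks.
sorted (value, group, rank): (8,G4,1), (9,G4,2), (10,G3,3), (14,G2,4), (15,G1,5.5), (15,G4,5.5), (16,G2,7), (17,G1,8), (19,G2,9), (21,G3,10), (22,G2,11), (23,G3,12), (24,G4,13), (25,G1,14.5), (25,G3,14.5), (26,G1,16), (27,G1,17)
Step 2: Sum ranks within each group.
R_1 = 61 (n_1 = 5)
R_2 = 31 (n_2 = 4)
R_3 = 39.5 (n_3 = 4)
R_4 = 21.5 (n_4 = 4)
Step 3: H = 12/(N(N+1)) * sum(R_i^2/n_i) - 3(N+1)
     = 12/(17*18) * (61^2/5 + 31^2/4 + 39.5^2/4 + 21.5^2/4) - 3*18
     = 0.039216 * 1490.08 - 54
     = 4.434314.
Step 4: Ties present; correction factor C = 1 - 12/(17^3 - 17) = 0.997549. Corrected H = 4.434314 / 0.997549 = 4.445209.
Step 5: Under H0, H ~ chi^2(3); p-value = 0.217230.
Step 6: alpha = 0.05. fail to reject H0.

H = 4.4452, df = 3, p = 0.217230, fail to reject H0.


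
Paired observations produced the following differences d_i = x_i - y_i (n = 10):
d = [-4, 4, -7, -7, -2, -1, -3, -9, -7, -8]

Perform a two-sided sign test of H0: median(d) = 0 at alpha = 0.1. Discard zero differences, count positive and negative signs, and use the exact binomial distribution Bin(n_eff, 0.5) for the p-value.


Step 1: Discard zero differences. Original n = 10; n_eff = number of nonzero differences = 10.
Nonzero differences (with sign): -4, +4, -7, -7, -2, -1, -3, -9, -7, -8
Step 2: Count signs: positive = 1, negative = 9.
Step 3: Under H0: P(positive) = 0.5, so the number of positives S ~ Bin(10, 0.5).
Step 4: Two-sided exact p-value = sum of Bin(10,0.5) probabilities at or below the observed probability = 0.021484.
Step 5: alpha = 0.1. reject H0.

n_eff = 10, pos = 1, neg = 9, p = 0.021484, reject H0.


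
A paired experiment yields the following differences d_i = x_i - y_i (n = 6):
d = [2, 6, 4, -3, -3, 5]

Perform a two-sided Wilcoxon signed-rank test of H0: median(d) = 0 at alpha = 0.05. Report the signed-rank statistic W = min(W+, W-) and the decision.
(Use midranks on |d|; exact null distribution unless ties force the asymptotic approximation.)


Step 1: Drop any zero differences (none here) and take |d_i|.
|d| = [2, 6, 4, 3, 3, 5]
Step 2: Midrank |d_i| (ties get averaged ranks).
ranks: |2|->1, |6|->6, |4|->4, |3|->2.5, |3|->2.5, |5|->5
Step 3: Attach original signs; sum ranks with positive sign and with negative sign.
W+ = 1 + 6 + 4 + 5 = 16
W- = 2.5 + 2.5 = 5
(Check: W+ + W- = 21 should equal n(n+1)/2 = 21.)
Step 4: Test statistic W = min(W+, W-) = 5.
Step 5: Ties in |d|, so use the tie-corrected normal approximation.
        E[W] = n(n+1)/4 = 6*7/4 = 10.5.
        Tie groups: |d|=3 (t=2); sum(t^3 - t) = 6.
        Var[W] = n(n+1)(2n+1)/24 - sum(t^3-t)/48 = 546/24 - 6/48 = 22.625.
        z = (W - E[W]) / sqrt(Var[W]) = (5 - 10.5) / 4.7566 = -1.1563.
        Two-sided p = 2*Phi(z) = 0.247561.
Step 6: alpha = 0.05. fail to reject H0.

W+ = 16, W- = 5, W = min = 5, p = 0.247561, fail to reject H0.


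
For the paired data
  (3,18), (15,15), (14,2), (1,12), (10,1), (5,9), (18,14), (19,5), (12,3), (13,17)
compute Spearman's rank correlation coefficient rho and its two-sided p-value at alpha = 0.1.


Step 1: Rank x and y separately (midranks; no ties here).
rank(x): 3->2, 15->8, 14->7, 1->1, 10->4, 5->3, 18->9, 19->10, 12->5, 13->6
rank(y): 18->10, 15->8, 2->2, 12->6, 1->1, 9->5, 14->7, 5->4, 3->3, 17->9
Step 2: d_i = R_x(i) - R_y(i); compute d_i^2.
  (2-10)^2=64, (8-8)^2=0, (7-2)^2=25, (1-6)^2=25, (4-1)^2=9, (3-5)^2=4, (9-7)^2=4, (10-4)^2=36, (5-3)^2=4, (6-9)^2=9
sum(d^2) = 180.
Step 3: rho = 1 - 6*180 / (10*(10^2 - 1)) = 1 - 1080/990 = -0.090909.
Step 4: Under H0, t = rho * sqrt((n-2)/(1-rho^2)) = -0.2582 ~ t(8).
Step 5: Two-sided p-value from the t-distribution with 8 df = 0.802772.
Step 6: alpha = 0.1. fail to reject H0.

rho = -0.0909, p = 0.802772, fail to reject H0 at alpha = 0.1.


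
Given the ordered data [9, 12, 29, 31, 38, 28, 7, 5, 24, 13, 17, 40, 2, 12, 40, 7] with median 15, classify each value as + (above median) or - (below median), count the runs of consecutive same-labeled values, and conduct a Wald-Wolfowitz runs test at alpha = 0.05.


Step 1: Compute median = 15; label A = above, B = below.
Labels in order: BBAAAABBABAABBAB  (n_A = 8, n_B = 8)
Step 2: Count runs R = 9.
Step 3: Under H0 (random ordering), E[R] = 2*n_A*n_B/(n_A+n_B) + 1 = 2*8*8/16 + 1 = 9.0000.
        Var[R] = 2*n_A*n_B*(2*n_A*n_B - n_A - n_B) / ((n_A+n_B)^2 * (n_A+n_B-1)) = 14336/3840 = 3.7333.
        SD[R] = 1.9322.
Step 4: R = E[R], so z = 0 with no continuity correction.
Step 5: Two-sided p-value via normal approximation = 2*(1 - Phi(|z|)) = 1.000000.
Step 6: alpha = 0.05. fail to reject H0.

R = 9, z = 0.0000, p = 1.000000, fail to reject H0.


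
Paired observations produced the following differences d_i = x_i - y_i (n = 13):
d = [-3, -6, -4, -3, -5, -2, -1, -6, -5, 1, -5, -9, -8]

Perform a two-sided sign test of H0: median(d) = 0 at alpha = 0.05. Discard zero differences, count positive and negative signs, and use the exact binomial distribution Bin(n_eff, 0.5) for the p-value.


Step 1: Discard zero differences. Original n = 13; n_eff = number of nonzero differences = 13.
Nonzero differences (with sign): -3, -6, -4, -3, -5, -2, -1, -6, -5, +1, -5, -9, -8
Step 2: Count signs: positive = 1, negative = 12.
Step 3: Under H0: P(positive) = 0.5, so the number of positives S ~ Bin(13, 0.5).
Step 4: Two-sided exact p-value = sum of Bin(13,0.5) probabilities at or below the observed probability = 0.003418.
Step 5: alpha = 0.05. reject H0.

n_eff = 13, pos = 1, neg = 12, p = 0.003418, reject H0.


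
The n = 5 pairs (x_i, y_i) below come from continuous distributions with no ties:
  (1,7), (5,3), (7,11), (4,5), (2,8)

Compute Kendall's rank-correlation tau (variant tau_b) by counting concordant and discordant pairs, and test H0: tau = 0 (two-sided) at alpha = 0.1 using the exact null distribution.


Step 1: Enumerate the 10 unordered pairs (i,j) with i<j and classify each by sign(x_j-x_i) * sign(y_j-y_i).
  (1,2):dx=+4,dy=-4->D; (1,3):dx=+6,dy=+4->C; (1,4):dx=+3,dy=-2->D; (1,5):dx=+1,dy=+1->C
  (2,3):dx=+2,dy=+8->C; (2,4):dx=-1,dy=+2->D; (2,5):dx=-3,dy=+5->D; (3,4):dx=-3,dy=-6->C
  (3,5):dx=-5,dy=-3->C; (4,5):dx=-2,dy=+3->D
Step 2: C = 5, D = 5, total pairs = 10.
Step 3: tau = (C - D)/(n(n-1)/2) = (5 - 5)/10 = 0.000000.
Step 4: Exact two-sided p-value (enumerate n! = 120 permutations of y under H0): p = 1.000000.
Step 5: alpha = 0.1. fail to reject H0.

tau_b = 0.0000 (C=5, D=5), p = 1.000000, fail to reject H0.


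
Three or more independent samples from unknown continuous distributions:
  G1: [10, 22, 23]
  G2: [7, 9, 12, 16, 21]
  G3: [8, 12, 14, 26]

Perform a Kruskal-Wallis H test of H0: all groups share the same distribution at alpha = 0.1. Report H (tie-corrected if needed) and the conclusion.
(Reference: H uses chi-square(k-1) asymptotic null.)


Step 1: Combine all N = 12 observations and assign midranks.
sorted (value, group, rank): (7,G2,1), (8,G3,2), (9,G2,3), (10,G1,4), (12,G2,5.5), (12,G3,5.5), (14,G3,7), (16,G2,8), (21,G2,9), (22,G1,10), (23,G1,11), (26,G3,12)
Step 2: Sum ranks within each group.
R_1 = 25 (n_1 = 3)
R_2 = 26.5 (n_2 = 5)
R_3 = 26.5 (n_3 = 4)
Step 3: H = 12/(N(N+1)) * sum(R_i^2/n_i) - 3(N+1)
     = 12/(12*13) * (25^2/3 + 26.5^2/5 + 26.5^2/4) - 3*13
     = 0.076923 * 524.346 - 39
     = 1.334295.
Step 4: Ties present; correction factor C = 1 - 6/(12^3 - 12) = 0.996503. Corrected H = 1.334295 / 0.996503 = 1.338977.
Step 5: Under H0, H ~ chi^2(2); p-value = 0.511970.
Step 6: alpha = 0.1. fail to reject H0.

H = 1.3390, df = 2, p = 0.511970, fail to reject H0.


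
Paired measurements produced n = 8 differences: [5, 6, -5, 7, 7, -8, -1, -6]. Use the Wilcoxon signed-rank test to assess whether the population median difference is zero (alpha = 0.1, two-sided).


Step 1: Drop any zero differences (none here) and take |d_i|.
|d| = [5, 6, 5, 7, 7, 8, 1, 6]
Step 2: Midrank |d_i| (ties get averaged ranks).
ranks: |5|->2.5, |6|->4.5, |5|->2.5, |7|->6.5, |7|->6.5, |8|->8, |1|->1, |6|->4.5
Step 3: Attach original signs; sum ranks with positive sign and with negative sign.
W+ = 2.5 + 4.5 + 6.5 + 6.5 = 20
W- = 2.5 + 8 + 1 + 4.5 = 16
(Check: W+ + W- = 36 should equal n(n+1)/2 = 36.)
Step 4: Test statistic W = min(W+, W-) = 16.
Step 5: Ties in |d|, so use the tie-corrected normal approximation.
        E[W] = n(n+1)/4 = 8*9/4 = 18.
        Tie groups: |d|=5 (t=2), |d|=6 (t=2), |d|=7 (t=2); sum(t^3 - t) = 18.
        Var[W] = n(n+1)(2n+1)/24 - sum(t^3-t)/48 = 1224/24 - 18/48 = 50.625.
        z = (W - E[W]) / sqrt(Var[W]) = (16 - 18) / 7.1151 = -0.2811.
        Two-sided p = 2*Phi(z) = 0.778640.
Step 6: alpha = 0.1. fail to reject H0.

W+ = 20, W- = 16, W = min = 16, p = 0.778640, fail to reject H0.


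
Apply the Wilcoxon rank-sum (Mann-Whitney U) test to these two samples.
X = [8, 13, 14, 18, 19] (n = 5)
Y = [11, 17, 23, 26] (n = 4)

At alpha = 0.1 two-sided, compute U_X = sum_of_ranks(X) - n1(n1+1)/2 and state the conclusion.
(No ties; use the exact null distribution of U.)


Step 1: Combine and sort all 9 observations; assign midranks.
sorted (value, group): (8,X), (11,Y), (13,X), (14,X), (17,Y), (18,X), (19,X), (23,Y), (26,Y)
ranks: 8->1, 11->2, 13->3, 14->4, 17->5, 18->6, 19->7, 23->8, 26->9
Step 2: Rank sum for X: R1 = 1 + 3 + 4 + 6 + 7 = 21.
Step 3: U_X = R1 - n1(n1+1)/2 = 21 - 5*6/2 = 21 - 15 = 6.
       U_Y = n1*n2 - U_X = 20 - 6 = 14.
Step 4: No ties, so the exact null distribution of U (based on enumerating the C(9,5) = 126 equally likely rank assignments) gives the two-sided p-value.
Step 5: p-value = 0.412698; compare to alpha = 0.1. fail to reject H0.

U_X = 6, p = 0.412698, fail to reject H0 at alpha = 0.1.


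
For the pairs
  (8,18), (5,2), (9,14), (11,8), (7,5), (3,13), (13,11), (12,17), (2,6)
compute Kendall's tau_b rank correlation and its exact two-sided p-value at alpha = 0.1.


Step 1: Enumerate the 36 unordered pairs (i,j) with i<j and classify each by sign(x_j-x_i) * sign(y_j-y_i).
  (1,2):dx=-3,dy=-16->C; (1,3):dx=+1,dy=-4->D; (1,4):dx=+3,dy=-10->D; (1,5):dx=-1,dy=-13->C
  (1,6):dx=-5,dy=-5->C; (1,7):dx=+5,dy=-7->D; (1,8):dx=+4,dy=-1->D; (1,9):dx=-6,dy=-12->C
  (2,3):dx=+4,dy=+12->C; (2,4):dx=+6,dy=+6->C; (2,5):dx=+2,dy=+3->C; (2,6):dx=-2,dy=+11->D
  (2,7):dx=+8,dy=+9->C; (2,8):dx=+7,dy=+15->C; (2,9):dx=-3,dy=+4->D; (3,4):dx=+2,dy=-6->D
  (3,5):dx=-2,dy=-9->C; (3,6):dx=-6,dy=-1->C; (3,7):dx=+4,dy=-3->D; (3,8):dx=+3,dy=+3->C
  (3,9):dx=-7,dy=-8->C; (4,5):dx=-4,dy=-3->C; (4,6):dx=-8,dy=+5->D; (4,7):dx=+2,dy=+3->C
  (4,8):dx=+1,dy=+9->C; (4,9):dx=-9,dy=-2->C; (5,6):dx=-4,dy=+8->D; (5,7):dx=+6,dy=+6->C
  (5,8):dx=+5,dy=+12->C; (5,9):dx=-5,dy=+1->D; (6,7):dx=+10,dy=-2->D; (6,8):dx=+9,dy=+4->C
  (6,9):dx=-1,dy=-7->C; (7,8):dx=-1,dy=+6->D; (7,9):dx=-11,dy=-5->C; (8,9):dx=-10,dy=-11->C
Step 2: C = 23, D = 13, total pairs = 36.
Step 3: tau = (C - D)/(n(n-1)/2) = (23 - 13)/36 = 0.277778.
Step 4: Exact two-sided p-value (enumerate n! = 362880 permutations of y under H0): p = 0.358488.
Step 5: alpha = 0.1. fail to reject H0.

tau_b = 0.2778 (C=23, D=13), p = 0.358488, fail to reject H0.


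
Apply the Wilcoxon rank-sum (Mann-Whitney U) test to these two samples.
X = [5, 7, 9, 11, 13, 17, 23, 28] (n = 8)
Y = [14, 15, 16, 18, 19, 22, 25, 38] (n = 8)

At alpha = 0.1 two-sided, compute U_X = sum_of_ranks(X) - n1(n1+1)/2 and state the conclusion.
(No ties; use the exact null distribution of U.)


Step 1: Combine and sort all 16 observations; assign midranks.
sorted (value, group): (5,X), (7,X), (9,X), (11,X), (13,X), (14,Y), (15,Y), (16,Y), (17,X), (18,Y), (19,Y), (22,Y), (23,X), (25,Y), (28,X), (38,Y)
ranks: 5->1, 7->2, 9->3, 11->4, 13->5, 14->6, 15->7, 16->8, 17->9, 18->10, 19->11, 22->12, 23->13, 25->14, 28->15, 38->16
Step 2: Rank sum for X: R1 = 1 + 2 + 3 + 4 + 5 + 9 + 13 + 15 = 52.
Step 3: U_X = R1 - n1(n1+1)/2 = 52 - 8*9/2 = 52 - 36 = 16.
       U_Y = n1*n2 - U_X = 64 - 16 = 48.
Step 4: No ties, so the exact null distribution of U (based on enumerating the C(16,8) = 12870 equally likely rank assignments) gives the two-sided p-value.
Step 5: p-value = 0.104895; compare to alpha = 0.1. fail to reject H0.

U_X = 16, p = 0.104895, fail to reject H0 at alpha = 0.1.


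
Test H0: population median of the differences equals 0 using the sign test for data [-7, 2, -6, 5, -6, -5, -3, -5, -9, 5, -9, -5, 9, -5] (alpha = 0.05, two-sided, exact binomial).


Step 1: Discard zero differences. Original n = 14; n_eff = number of nonzero differences = 14.
Nonzero differences (with sign): -7, +2, -6, +5, -6, -5, -3, -5, -9, +5, -9, -5, +9, -5
Step 2: Count signs: positive = 4, negative = 10.
Step 3: Under H0: P(positive) = 0.5, so the number of positives S ~ Bin(14, 0.5).
Step 4: Two-sided exact p-value = sum of Bin(14,0.5) probabilities at or below the observed probability = 0.179565.
Step 5: alpha = 0.05. fail to reject H0.

n_eff = 14, pos = 4, neg = 10, p = 0.179565, fail to reject H0.


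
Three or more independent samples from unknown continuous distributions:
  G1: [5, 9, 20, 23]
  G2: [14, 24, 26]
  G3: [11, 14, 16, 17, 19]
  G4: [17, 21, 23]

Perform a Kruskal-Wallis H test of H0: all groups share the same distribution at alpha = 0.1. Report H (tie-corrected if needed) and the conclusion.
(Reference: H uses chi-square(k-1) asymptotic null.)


Step 1: Combine all N = 15 observations and assign midranks.
sorted (value, group, rank): (5,G1,1), (9,G1,2), (11,G3,3), (14,G2,4.5), (14,G3,4.5), (16,G3,6), (17,G3,7.5), (17,G4,7.5), (19,G3,9), (20,G1,10), (21,G4,11), (23,G1,12.5), (23,G4,12.5), (24,G2,14), (26,G2,15)
Step 2: Sum ranks within each group.
R_1 = 25.5 (n_1 = 4)
R_2 = 33.5 (n_2 = 3)
R_3 = 30 (n_3 = 5)
R_4 = 31 (n_4 = 3)
Step 3: H = 12/(N(N+1)) * sum(R_i^2/n_i) - 3(N+1)
     = 12/(15*16) * (25.5^2/4 + 33.5^2/3 + 30^2/5 + 31^2/3) - 3*16
     = 0.050000 * 1036.98 - 48
     = 3.848958.
Step 4: Ties present; correction factor C = 1 - 18/(15^3 - 15) = 0.994643. Corrected H = 3.848958 / 0.994643 = 3.869689.
Step 5: Under H0, H ~ chi^2(3); p-value = 0.275884.
Step 6: alpha = 0.1. fail to reject H0.

H = 3.8697, df = 3, p = 0.275884, fail to reject H0.


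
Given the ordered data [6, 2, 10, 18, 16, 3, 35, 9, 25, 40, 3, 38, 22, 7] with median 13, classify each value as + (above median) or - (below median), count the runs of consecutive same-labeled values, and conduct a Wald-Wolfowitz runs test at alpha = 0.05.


Step 1: Compute median = 13; label A = above, B = below.
Labels in order: BBBAABABAABAAB  (n_A = 7, n_B = 7)
Step 2: Count runs R = 9.
Step 3: Under H0 (random ordering), E[R] = 2*n_A*n_B/(n_A+n_B) + 1 = 2*7*7/14 + 1 = 8.0000.
        Var[R] = 2*n_A*n_B*(2*n_A*n_B - n_A - n_B) / ((n_A+n_B)^2 * (n_A+n_B-1)) = 8232/2548 = 3.2308.
        SD[R] = 1.7974.
Step 4: Continuity-corrected z = (R - 0.5 - E[R]) / SD[R] = (9 - 0.5 - 8.0000) / 1.7974 = 0.2782.
Step 5: Two-sided p-value via normal approximation = 2*(1 - Phi(|z|)) = 0.780879.
Step 6: alpha = 0.05. fail to reject H0.

R = 9, z = 0.2782, p = 0.780879, fail to reject H0.


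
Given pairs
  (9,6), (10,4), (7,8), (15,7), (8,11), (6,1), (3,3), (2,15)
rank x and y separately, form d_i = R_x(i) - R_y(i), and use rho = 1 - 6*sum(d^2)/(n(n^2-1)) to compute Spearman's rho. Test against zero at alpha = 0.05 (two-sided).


Step 1: Rank x and y separately (midranks; no ties here).
rank(x): 9->6, 10->7, 7->4, 15->8, 8->5, 6->3, 3->2, 2->1
rank(y): 6->4, 4->3, 8->6, 7->5, 11->7, 1->1, 3->2, 15->8
Step 2: d_i = R_x(i) - R_y(i); compute d_i^2.
  (6-4)^2=4, (7-3)^2=16, (4-6)^2=4, (8-5)^2=9, (5-7)^2=4, (3-1)^2=4, (2-2)^2=0, (1-8)^2=49
sum(d^2) = 90.
Step 3: rho = 1 - 6*90 / (8*(8^2 - 1)) = 1 - 540/504 = -0.071429.
Step 4: Under H0, t = rho * sqrt((n-2)/(1-rho^2)) = -0.1754 ~ t(6).
Step 5: Two-sided p-value from the t-distribution with 6 df = 0.866526.
Step 6: alpha = 0.05. fail to reject H0.

rho = -0.0714, p = 0.866526, fail to reject H0 at alpha = 0.05.


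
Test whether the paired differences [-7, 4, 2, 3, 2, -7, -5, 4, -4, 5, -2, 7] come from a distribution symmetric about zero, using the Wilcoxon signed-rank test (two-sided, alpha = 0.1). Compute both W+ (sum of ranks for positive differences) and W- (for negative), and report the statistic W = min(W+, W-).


Step 1: Drop any zero differences (none here) and take |d_i|.
|d| = [7, 4, 2, 3, 2, 7, 5, 4, 4, 5, 2, 7]
Step 2: Midrank |d_i| (ties get averaged ranks).
ranks: |7|->11, |4|->6, |2|->2, |3|->4, |2|->2, |7|->11, |5|->8.5, |4|->6, |4|->6, |5|->8.5, |2|->2, |7|->11
Step 3: Attach original signs; sum ranks with positive sign and with negative sign.
W+ = 6 + 2 + 4 + 2 + 6 + 8.5 + 11 = 39.5
W- = 11 + 11 + 8.5 + 6 + 2 = 38.5
(Check: W+ + W- = 78 should equal n(n+1)/2 = 78.)
Step 4: Test statistic W = min(W+, W-) = 38.5.
Step 5: Ties in |d|, so use the tie-corrected normal approximation.
        E[W] = n(n+1)/4 = 12*13/4 = 39.
        Tie groups: |d|=2 (t=3), |d|=4 (t=3), |d|=5 (t=2), |d|=7 (t=3); sum(t^3 - t) = 78.
        Var[W] = n(n+1)(2n+1)/24 - sum(t^3-t)/48 = 3900/24 - 78/48 = 160.875.
        z = (W - E[W]) / sqrt(Var[W]) = (38.5 - 39) / 12.6837 = -0.0394.
        Two-sided p = 2*Phi(z) = 0.968555.
Step 6: alpha = 0.1. fail to reject H0.

W+ = 39.5, W- = 38.5, W = min = 38.5, p = 0.968555, fail to reject H0.


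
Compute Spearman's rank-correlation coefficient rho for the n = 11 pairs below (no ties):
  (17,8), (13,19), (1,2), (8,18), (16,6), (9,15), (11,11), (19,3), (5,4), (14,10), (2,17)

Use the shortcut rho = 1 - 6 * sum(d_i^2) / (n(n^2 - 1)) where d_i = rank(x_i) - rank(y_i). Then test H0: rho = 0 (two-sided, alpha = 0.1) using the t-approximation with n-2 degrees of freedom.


Step 1: Rank x and y separately (midranks; no ties here).
rank(x): 17->10, 13->7, 1->1, 8->4, 16->9, 9->5, 11->6, 19->11, 5->3, 14->8, 2->2
rank(y): 8->5, 19->11, 2->1, 18->10, 6->4, 15->8, 11->7, 3->2, 4->3, 10->6, 17->9
Step 2: d_i = R_x(i) - R_y(i); compute d_i^2.
  (10-5)^2=25, (7-11)^2=16, (1-1)^2=0, (4-10)^2=36, (9-4)^2=25, (5-8)^2=9, (6-7)^2=1, (11-2)^2=81, (3-3)^2=0, (8-6)^2=4, (2-9)^2=49
sum(d^2) = 246.
Step 3: rho = 1 - 6*246 / (11*(11^2 - 1)) = 1 - 1476/1320 = -0.118182.
Step 4: Under H0, t = rho * sqrt((n-2)/(1-rho^2)) = -0.3570 ~ t(9).
Step 5: Two-sided p-value from the t-distribution with 9 df = 0.729285.
Step 6: alpha = 0.1. fail to reject H0.

rho = -0.1182, p = 0.729285, fail to reject H0 at alpha = 0.1.


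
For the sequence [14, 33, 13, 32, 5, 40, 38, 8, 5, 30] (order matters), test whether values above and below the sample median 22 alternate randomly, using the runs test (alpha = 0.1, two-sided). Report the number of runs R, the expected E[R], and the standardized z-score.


Step 1: Compute median = 22; label A = above, B = below.
Labels in order: BABABAABBA  (n_A = 5, n_B = 5)
Step 2: Count runs R = 8.
Step 3: Under H0 (random ordering), E[R] = 2*n_A*n_B/(n_A+n_B) + 1 = 2*5*5/10 + 1 = 6.0000.
        Var[R] = 2*n_A*n_B*(2*n_A*n_B - n_A - n_B) / ((n_A+n_B)^2 * (n_A+n_B-1)) = 2000/900 = 2.2222.
        SD[R] = 1.4907.
Step 4: Continuity-corrected z = (R - 0.5 - E[R]) / SD[R] = (8 - 0.5 - 6.0000) / 1.4907 = 1.0062.
Step 5: Two-sided p-value via normal approximation = 2*(1 - Phi(|z|)) = 0.314305.
Step 6: alpha = 0.1. fail to reject H0.

R = 8, z = 1.0062, p = 0.314305, fail to reject H0.


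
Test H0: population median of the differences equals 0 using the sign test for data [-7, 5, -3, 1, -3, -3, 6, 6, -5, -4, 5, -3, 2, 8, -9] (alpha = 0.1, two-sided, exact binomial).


Step 1: Discard zero differences. Original n = 15; n_eff = number of nonzero differences = 15.
Nonzero differences (with sign): -7, +5, -3, +1, -3, -3, +6, +6, -5, -4, +5, -3, +2, +8, -9
Step 2: Count signs: positive = 7, negative = 8.
Step 3: Under H0: P(positive) = 0.5, so the number of positives S ~ Bin(15, 0.5).
Step 4: Two-sided exact p-value = sum of Bin(15,0.5) probabilities at or below the observed probability = 1.000000.
Step 5: alpha = 0.1. fail to reject H0.

n_eff = 15, pos = 7, neg = 8, p = 1.000000, fail to reject H0.


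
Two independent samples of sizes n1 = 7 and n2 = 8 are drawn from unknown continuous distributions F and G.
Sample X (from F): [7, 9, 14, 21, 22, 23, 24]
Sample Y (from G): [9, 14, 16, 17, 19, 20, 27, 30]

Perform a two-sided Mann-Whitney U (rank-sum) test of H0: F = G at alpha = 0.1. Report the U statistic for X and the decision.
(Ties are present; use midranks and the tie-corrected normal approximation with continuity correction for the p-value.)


Step 1: Combine and sort all 15 observations; assign midranks.
sorted (value, group): (7,X), (9,X), (9,Y), (14,X), (14,Y), (16,Y), (17,Y), (19,Y), (20,Y), (21,X), (22,X), (23,X), (24,X), (27,Y), (30,Y)
ranks: 7->1, 9->2.5, 9->2.5, 14->4.5, 14->4.5, 16->6, 17->7, 19->8, 20->9, 21->10, 22->11, 23->12, 24->13, 27->14, 30->15
Step 2: Rank sum for X: R1 = 1 + 2.5 + 4.5 + 10 + 11 + 12 + 13 = 54.
Step 3: U_X = R1 - n1(n1+1)/2 = 54 - 7*8/2 = 54 - 28 = 26.
       U_Y = n1*n2 - U_X = 56 - 26 = 30.
Step 4: Ties are present, so use the tie-corrected normal approximation (with continuity correction) for the p-value.
Step 5: p-value = 0.861942; compare to alpha = 0.1. fail to reject H0.

U_X = 26, p = 0.861942, fail to reject H0 at alpha = 0.1.


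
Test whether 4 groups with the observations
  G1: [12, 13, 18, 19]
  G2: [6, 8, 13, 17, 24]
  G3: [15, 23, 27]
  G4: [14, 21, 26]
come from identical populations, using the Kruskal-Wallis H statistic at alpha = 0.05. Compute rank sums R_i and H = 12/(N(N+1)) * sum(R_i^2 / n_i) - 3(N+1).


Step 1: Combine all N = 15 observations and assign midranks.
sorted (value, group, rank): (6,G2,1), (8,G2,2), (12,G1,3), (13,G1,4.5), (13,G2,4.5), (14,G4,6), (15,G3,7), (17,G2,8), (18,G1,9), (19,G1,10), (21,G4,11), (23,G3,12), (24,G2,13), (26,G4,14), (27,G3,15)
Step 2: Sum ranks within each group.
R_1 = 26.5 (n_1 = 4)
R_2 = 28.5 (n_2 = 5)
R_3 = 34 (n_3 = 3)
R_4 = 31 (n_4 = 3)
Step 3: H = 12/(N(N+1)) * sum(R_i^2/n_i) - 3(N+1)
     = 12/(15*16) * (26.5^2/4 + 28.5^2/5 + 34^2/3 + 31^2/3) - 3*16
     = 0.050000 * 1043.68 - 48
     = 4.183958.
Step 4: Ties present; correction factor C = 1 - 6/(15^3 - 15) = 0.998214. Corrected H = 4.183958 / 0.998214 = 4.191443.
Step 5: Under H0, H ~ chi^2(3); p-value = 0.241520.
Step 6: alpha = 0.05. fail to reject H0.

H = 4.1914, df = 3, p = 0.241520, fail to reject H0.


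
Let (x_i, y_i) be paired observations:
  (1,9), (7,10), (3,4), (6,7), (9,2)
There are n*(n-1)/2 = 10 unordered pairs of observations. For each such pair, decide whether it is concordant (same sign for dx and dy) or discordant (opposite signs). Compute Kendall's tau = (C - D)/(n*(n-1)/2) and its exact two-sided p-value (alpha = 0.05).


Step 1: Enumerate the 10 unordered pairs (i,j) with i<j and classify each by sign(x_j-x_i) * sign(y_j-y_i).
  (1,2):dx=+6,dy=+1->C; (1,3):dx=+2,dy=-5->D; (1,4):dx=+5,dy=-2->D; (1,5):dx=+8,dy=-7->D
  (2,3):dx=-4,dy=-6->C; (2,4):dx=-1,dy=-3->C; (2,5):dx=+2,dy=-8->D; (3,4):dx=+3,dy=+3->C
  (3,5):dx=+6,dy=-2->D; (4,5):dx=+3,dy=-5->D
Step 2: C = 4, D = 6, total pairs = 10.
Step 3: tau = (C - D)/(n(n-1)/2) = (4 - 6)/10 = -0.200000.
Step 4: Exact two-sided p-value (enumerate n! = 120 permutations of y under H0): p = 0.816667.
Step 5: alpha = 0.05. fail to reject H0.

tau_b = -0.2000 (C=4, D=6), p = 0.816667, fail to reject H0.


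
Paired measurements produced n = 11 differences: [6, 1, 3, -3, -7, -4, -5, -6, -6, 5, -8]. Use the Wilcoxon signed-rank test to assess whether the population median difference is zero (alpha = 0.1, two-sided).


Step 1: Drop any zero differences (none here) and take |d_i|.
|d| = [6, 1, 3, 3, 7, 4, 5, 6, 6, 5, 8]
Step 2: Midrank |d_i| (ties get averaged ranks).
ranks: |6|->8, |1|->1, |3|->2.5, |3|->2.5, |7|->10, |4|->4, |5|->5.5, |6|->8, |6|->8, |5|->5.5, |8|->11
Step 3: Attach original signs; sum ranks with positive sign and with negative sign.
W+ = 8 + 1 + 2.5 + 5.5 = 17
W- = 2.5 + 10 + 4 + 5.5 + 8 + 8 + 11 = 49
(Check: W+ + W- = 66 should equal n(n+1)/2 = 66.)
Step 4: Test statistic W = min(W+, W-) = 17.
Step 5: Ties in |d|, so use the tie-corrected normal approximation.
        E[W] = n(n+1)/4 = 11*12/4 = 33.
        Tie groups: |d|=3 (t=2), |d|=5 (t=2), |d|=6 (t=3); sum(t^3 - t) = 36.
        Var[W] = n(n+1)(2n+1)/24 - sum(t^3-t)/48 = 3036/24 - 36/48 = 125.75.
        z = (W - E[W]) / sqrt(Var[W]) = (17 - 33) / 11.2138 = -1.4268.
        Two-sided p = 2*Phi(z) = 0.153635.
Step 6: alpha = 0.1. fail to reject H0.

W+ = 17, W- = 49, W = min = 17, p = 0.153635, fail to reject H0.


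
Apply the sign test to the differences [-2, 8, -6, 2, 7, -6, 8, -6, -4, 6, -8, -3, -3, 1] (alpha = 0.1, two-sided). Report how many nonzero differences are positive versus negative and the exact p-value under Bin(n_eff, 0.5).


Step 1: Discard zero differences. Original n = 14; n_eff = number of nonzero differences = 14.
Nonzero differences (with sign): -2, +8, -6, +2, +7, -6, +8, -6, -4, +6, -8, -3, -3, +1
Step 2: Count signs: positive = 6, negative = 8.
Step 3: Under H0: P(positive) = 0.5, so the number of positives S ~ Bin(14, 0.5).
Step 4: Two-sided exact p-value = sum of Bin(14,0.5) probabilities at or below the observed probability = 0.790527.
Step 5: alpha = 0.1. fail to reject H0.

n_eff = 14, pos = 6, neg = 8, p = 0.790527, fail to reject H0.


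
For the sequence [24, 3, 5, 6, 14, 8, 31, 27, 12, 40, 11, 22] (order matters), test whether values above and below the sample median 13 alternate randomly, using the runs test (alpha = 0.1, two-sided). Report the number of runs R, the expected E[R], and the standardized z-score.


Step 1: Compute median = 13; label A = above, B = below.
Labels in order: ABBBABAABABA  (n_A = 6, n_B = 6)
Step 2: Count runs R = 9.
Step 3: Under H0 (random ordering), E[R] = 2*n_A*n_B/(n_A+n_B) + 1 = 2*6*6/12 + 1 = 7.0000.
        Var[R] = 2*n_A*n_B*(2*n_A*n_B - n_A - n_B) / ((n_A+n_B)^2 * (n_A+n_B-1)) = 4320/1584 = 2.7273.
        SD[R] = 1.6514.
Step 4: Continuity-corrected z = (R - 0.5 - E[R]) / SD[R] = (9 - 0.5 - 7.0000) / 1.6514 = 0.9083.
Step 5: Two-sided p-value via normal approximation = 2*(1 - Phi(|z|)) = 0.363722.
Step 6: alpha = 0.1. fail to reject H0.

R = 9, z = 0.9083, p = 0.363722, fail to reject H0.


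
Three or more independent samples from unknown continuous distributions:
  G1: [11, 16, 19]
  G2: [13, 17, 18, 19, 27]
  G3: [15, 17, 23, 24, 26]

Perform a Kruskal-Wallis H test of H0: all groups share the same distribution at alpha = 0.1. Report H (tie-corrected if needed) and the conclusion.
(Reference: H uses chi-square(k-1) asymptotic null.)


Step 1: Combine all N = 13 observations and assign midranks.
sorted (value, group, rank): (11,G1,1), (13,G2,2), (15,G3,3), (16,G1,4), (17,G2,5.5), (17,G3,5.5), (18,G2,7), (19,G1,8.5), (19,G2,8.5), (23,G3,10), (24,G3,11), (26,G3,12), (27,G2,13)
Step 2: Sum ranks within each group.
R_1 = 13.5 (n_1 = 3)
R_2 = 36 (n_2 = 5)
R_3 = 41.5 (n_3 = 5)
Step 3: H = 12/(N(N+1)) * sum(R_i^2/n_i) - 3(N+1)
     = 12/(13*14) * (13.5^2/3 + 36^2/5 + 41.5^2/5) - 3*14
     = 0.065934 * 664.4 - 42
     = 1.806593.
Step 4: Ties present; correction factor C = 1 - 12/(13^3 - 13) = 0.994505. Corrected H = 1.806593 / 0.994505 = 1.816575.
Step 5: Under H0, H ~ chi^2(2); p-value = 0.403214.
Step 6: alpha = 0.1. fail to reject H0.

H = 1.8166, df = 2, p = 0.403214, fail to reject H0.


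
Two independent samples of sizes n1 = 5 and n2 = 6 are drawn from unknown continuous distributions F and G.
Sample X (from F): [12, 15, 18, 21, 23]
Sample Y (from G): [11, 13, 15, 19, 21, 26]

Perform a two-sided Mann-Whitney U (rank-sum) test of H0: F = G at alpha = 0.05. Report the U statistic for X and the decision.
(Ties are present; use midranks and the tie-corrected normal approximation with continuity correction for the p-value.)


Step 1: Combine and sort all 11 observations; assign midranks.
sorted (value, group): (11,Y), (12,X), (13,Y), (15,X), (15,Y), (18,X), (19,Y), (21,X), (21,Y), (23,X), (26,Y)
ranks: 11->1, 12->2, 13->3, 15->4.5, 15->4.5, 18->6, 19->7, 21->8.5, 21->8.5, 23->10, 26->11
Step 2: Rank sum for X: R1 = 2 + 4.5 + 6 + 8.5 + 10 = 31.
Step 3: U_X = R1 - n1(n1+1)/2 = 31 - 5*6/2 = 31 - 15 = 16.
       U_Y = n1*n2 - U_X = 30 - 16 = 14.
Step 4: Ties are present, so use the tie-corrected normal approximation (with continuity correction) for the p-value.
Step 5: p-value = 0.926933; compare to alpha = 0.05. fail to reject H0.

U_X = 16, p = 0.926933, fail to reject H0 at alpha = 0.05.


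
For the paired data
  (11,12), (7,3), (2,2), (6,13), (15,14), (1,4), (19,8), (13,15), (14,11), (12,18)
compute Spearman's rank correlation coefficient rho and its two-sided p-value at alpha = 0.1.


Step 1: Rank x and y separately (midranks; no ties here).
rank(x): 11->5, 7->4, 2->2, 6->3, 15->9, 1->1, 19->10, 13->7, 14->8, 12->6
rank(y): 12->6, 3->2, 2->1, 13->7, 14->8, 4->3, 8->4, 15->9, 11->5, 18->10
Step 2: d_i = R_x(i) - R_y(i); compute d_i^2.
  (5-6)^2=1, (4-2)^2=4, (2-1)^2=1, (3-7)^2=16, (9-8)^2=1, (1-3)^2=4, (10-4)^2=36, (7-9)^2=4, (8-5)^2=9, (6-10)^2=16
sum(d^2) = 92.
Step 3: rho = 1 - 6*92 / (10*(10^2 - 1)) = 1 - 552/990 = 0.442424.
Step 4: Under H0, t = rho * sqrt((n-2)/(1-rho^2)) = 1.3954 ~ t(8).
Step 5: Two-sided p-value from the t-distribution with 8 df = 0.200423.
Step 6: alpha = 0.1. fail to reject H0.

rho = 0.4424, p = 0.200423, fail to reject H0 at alpha = 0.1.


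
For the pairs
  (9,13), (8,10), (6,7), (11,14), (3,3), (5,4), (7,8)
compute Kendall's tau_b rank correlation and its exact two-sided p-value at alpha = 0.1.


Step 1: Enumerate the 21 unordered pairs (i,j) with i<j and classify each by sign(x_j-x_i) * sign(y_j-y_i).
  (1,2):dx=-1,dy=-3->C; (1,3):dx=-3,dy=-6->C; (1,4):dx=+2,dy=+1->C; (1,5):dx=-6,dy=-10->C
  (1,6):dx=-4,dy=-9->C; (1,7):dx=-2,dy=-5->C; (2,3):dx=-2,dy=-3->C; (2,4):dx=+3,dy=+4->C
  (2,5):dx=-5,dy=-7->C; (2,6):dx=-3,dy=-6->C; (2,7):dx=-1,dy=-2->C; (3,4):dx=+5,dy=+7->C
  (3,5):dx=-3,dy=-4->C; (3,6):dx=-1,dy=-3->C; (3,7):dx=+1,dy=+1->C; (4,5):dx=-8,dy=-11->C
  (4,6):dx=-6,dy=-10->C; (4,7):dx=-4,dy=-6->C; (5,6):dx=+2,dy=+1->C; (5,7):dx=+4,dy=+5->C
  (6,7):dx=+2,dy=+4->C
Step 2: C = 21, D = 0, total pairs = 21.
Step 3: tau = (C - D)/(n(n-1)/2) = (21 - 0)/21 = 1.000000.
Step 4: Exact two-sided p-value (enumerate n! = 5040 permutations of y under H0): p = 0.000397.
Step 5: alpha = 0.1. reject H0.

tau_b = 1.0000 (C=21, D=0), p = 0.000397, reject H0.


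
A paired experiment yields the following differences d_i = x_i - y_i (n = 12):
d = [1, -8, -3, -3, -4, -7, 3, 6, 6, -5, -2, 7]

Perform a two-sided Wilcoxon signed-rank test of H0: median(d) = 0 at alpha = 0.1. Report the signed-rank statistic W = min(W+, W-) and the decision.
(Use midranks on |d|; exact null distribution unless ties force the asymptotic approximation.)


Step 1: Drop any zero differences (none here) and take |d_i|.
|d| = [1, 8, 3, 3, 4, 7, 3, 6, 6, 5, 2, 7]
Step 2: Midrank |d_i| (ties get averaged ranks).
ranks: |1|->1, |8|->12, |3|->4, |3|->4, |4|->6, |7|->10.5, |3|->4, |6|->8.5, |6|->8.5, |5|->7, |2|->2, |7|->10.5
Step 3: Attach original signs; sum ranks with positive sign and with negative sign.
W+ = 1 + 4 + 8.5 + 8.5 + 10.5 = 32.5
W- = 12 + 4 + 4 + 6 + 10.5 + 7 + 2 = 45.5
(Check: W+ + W- = 78 should equal n(n+1)/2 = 78.)
Step 4: Test statistic W = min(W+, W-) = 32.5.
Step 5: Ties in |d|, so use the tie-corrected normal approximation.
        E[W] = n(n+1)/4 = 12*13/4 = 39.
        Tie groups: |d|=3 (t=3), |d|=6 (t=2), |d|=7 (t=2); sum(t^3 - t) = 36.
        Var[W] = n(n+1)(2n+1)/24 - sum(t^3-t)/48 = 3900/24 - 36/48 = 161.75.
        z = (W - E[W]) / sqrt(Var[W]) = (32.5 - 39) / 12.7181 = -0.5111.
        Two-sided p = 2*Phi(z) = 0.609293.
Step 6: alpha = 0.1. fail to reject H0.

W+ = 32.5, W- = 45.5, W = min = 32.5, p = 0.609293, fail to reject H0.


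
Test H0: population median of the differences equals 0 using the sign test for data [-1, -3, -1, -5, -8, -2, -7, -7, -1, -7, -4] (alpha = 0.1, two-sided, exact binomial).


Step 1: Discard zero differences. Original n = 11; n_eff = number of nonzero differences = 11.
Nonzero differences (with sign): -1, -3, -1, -5, -8, -2, -7, -7, -1, -7, -4
Step 2: Count signs: positive = 0, negative = 11.
Step 3: Under H0: P(positive) = 0.5, so the number of positives S ~ Bin(11, 0.5).
Step 4: Two-sided exact p-value = sum of Bin(11,0.5) probabilities at or below the observed probability = 0.000977.
Step 5: alpha = 0.1. reject H0.

n_eff = 11, pos = 0, neg = 11, p = 0.000977, reject H0.
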